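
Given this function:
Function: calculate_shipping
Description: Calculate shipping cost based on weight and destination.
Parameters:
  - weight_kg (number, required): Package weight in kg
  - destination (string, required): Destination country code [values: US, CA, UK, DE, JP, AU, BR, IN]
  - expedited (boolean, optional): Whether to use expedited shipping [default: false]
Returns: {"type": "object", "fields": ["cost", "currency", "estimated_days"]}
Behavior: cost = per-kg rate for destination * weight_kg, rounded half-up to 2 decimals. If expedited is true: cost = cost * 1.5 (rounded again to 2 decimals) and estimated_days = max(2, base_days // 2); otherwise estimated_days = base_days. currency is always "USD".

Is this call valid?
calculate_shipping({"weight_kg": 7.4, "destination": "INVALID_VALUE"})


Checking parameter values...
Parameter 'destination' has value 'INVALID_VALUE' not in allowed: US, CA, UK, DE, JP, AU, BR, IN
Invalid - 'destination' must be one of US, CA, UK, DE, JP, AU, BR, IN


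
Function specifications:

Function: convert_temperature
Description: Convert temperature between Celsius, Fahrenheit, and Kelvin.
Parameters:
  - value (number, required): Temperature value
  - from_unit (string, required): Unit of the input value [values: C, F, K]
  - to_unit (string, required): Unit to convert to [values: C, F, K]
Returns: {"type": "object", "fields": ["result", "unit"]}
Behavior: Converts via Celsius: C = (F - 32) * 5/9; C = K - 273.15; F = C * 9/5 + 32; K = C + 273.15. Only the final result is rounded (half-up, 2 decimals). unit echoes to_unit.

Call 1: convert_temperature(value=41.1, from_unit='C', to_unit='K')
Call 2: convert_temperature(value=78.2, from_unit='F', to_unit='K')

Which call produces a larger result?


Call 1:
  Input already in C: 41.1
  To K: 41.1 + 273.15 = 314.25
  Round to 2 decimals: 314.25
  -> 314.25 K
Call 2:
  To C: (78.2 - 32) * 5/9 = 25.666667
  To K: 25.666667 + 273.15 = 298.816667
  Round to 2 decimals: 298.82
  -> 298.82 K
Call 1 (314.25 K)


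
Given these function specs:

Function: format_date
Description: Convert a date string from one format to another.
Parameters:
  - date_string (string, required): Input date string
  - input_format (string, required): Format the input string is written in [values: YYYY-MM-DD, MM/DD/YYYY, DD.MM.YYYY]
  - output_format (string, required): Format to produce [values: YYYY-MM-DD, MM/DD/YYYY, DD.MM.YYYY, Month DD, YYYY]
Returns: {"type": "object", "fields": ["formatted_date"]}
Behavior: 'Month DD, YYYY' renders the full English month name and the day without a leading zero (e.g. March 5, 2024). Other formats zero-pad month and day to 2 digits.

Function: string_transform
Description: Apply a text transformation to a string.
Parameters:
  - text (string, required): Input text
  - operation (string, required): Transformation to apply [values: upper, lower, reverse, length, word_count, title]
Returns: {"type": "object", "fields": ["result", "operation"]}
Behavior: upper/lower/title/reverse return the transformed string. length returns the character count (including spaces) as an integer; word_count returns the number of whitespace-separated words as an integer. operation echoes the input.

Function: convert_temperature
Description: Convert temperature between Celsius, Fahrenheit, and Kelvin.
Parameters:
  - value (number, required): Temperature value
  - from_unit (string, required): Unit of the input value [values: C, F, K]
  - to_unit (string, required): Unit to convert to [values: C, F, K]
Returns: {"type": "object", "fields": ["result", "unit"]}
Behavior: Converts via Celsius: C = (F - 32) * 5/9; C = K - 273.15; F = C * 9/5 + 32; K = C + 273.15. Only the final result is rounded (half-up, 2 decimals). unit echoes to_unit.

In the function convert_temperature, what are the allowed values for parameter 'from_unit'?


The convert_temperature spec declares:
  - from_unit (string, required): Unit of the input value [values: C, F, K]
Allowed values:
C, F, K


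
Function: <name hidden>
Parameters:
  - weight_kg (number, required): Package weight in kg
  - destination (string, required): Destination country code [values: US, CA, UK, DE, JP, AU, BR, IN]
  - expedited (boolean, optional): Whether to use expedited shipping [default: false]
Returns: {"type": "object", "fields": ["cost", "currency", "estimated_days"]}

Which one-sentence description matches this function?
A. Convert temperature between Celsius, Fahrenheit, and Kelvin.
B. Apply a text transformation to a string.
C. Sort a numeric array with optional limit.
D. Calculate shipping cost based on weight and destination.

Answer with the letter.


Parameters weight_kg, destination, expedited and return ["cost", "currency", "estimated_days"] fit: Calculate shipping cost based on weight and destination.
D


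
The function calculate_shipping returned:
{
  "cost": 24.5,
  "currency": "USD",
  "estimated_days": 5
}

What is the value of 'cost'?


24.5


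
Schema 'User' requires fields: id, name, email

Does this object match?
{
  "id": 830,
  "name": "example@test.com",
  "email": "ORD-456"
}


Checking required fields... All present.
Valid - all required fields present


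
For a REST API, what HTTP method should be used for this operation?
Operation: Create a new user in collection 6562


GET = read, POST = create, PUT = update/replace, DELETE = remove
This operation is a create.
POST


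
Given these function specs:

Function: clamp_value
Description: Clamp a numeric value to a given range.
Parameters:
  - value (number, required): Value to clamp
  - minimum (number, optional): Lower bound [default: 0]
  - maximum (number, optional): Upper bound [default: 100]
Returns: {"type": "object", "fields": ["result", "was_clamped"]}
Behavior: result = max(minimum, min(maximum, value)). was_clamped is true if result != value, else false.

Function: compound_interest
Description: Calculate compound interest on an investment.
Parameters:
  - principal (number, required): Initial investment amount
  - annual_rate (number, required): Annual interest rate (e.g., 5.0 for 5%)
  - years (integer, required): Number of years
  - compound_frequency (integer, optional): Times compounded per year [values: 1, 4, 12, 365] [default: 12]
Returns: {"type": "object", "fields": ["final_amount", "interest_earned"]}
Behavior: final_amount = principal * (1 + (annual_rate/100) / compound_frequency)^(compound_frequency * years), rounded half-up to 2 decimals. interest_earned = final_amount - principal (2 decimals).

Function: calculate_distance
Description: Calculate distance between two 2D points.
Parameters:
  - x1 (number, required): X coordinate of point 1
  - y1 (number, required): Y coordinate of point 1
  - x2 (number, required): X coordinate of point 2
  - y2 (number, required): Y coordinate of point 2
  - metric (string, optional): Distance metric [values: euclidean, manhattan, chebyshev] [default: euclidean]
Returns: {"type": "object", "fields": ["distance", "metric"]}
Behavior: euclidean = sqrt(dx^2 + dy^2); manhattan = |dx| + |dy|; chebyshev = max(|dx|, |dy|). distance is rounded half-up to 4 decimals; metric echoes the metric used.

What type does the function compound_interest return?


The compound_interest spec declares Returns: {"type": "object", "fields": ["final_amount", "interest_earned"]}
Type:
object


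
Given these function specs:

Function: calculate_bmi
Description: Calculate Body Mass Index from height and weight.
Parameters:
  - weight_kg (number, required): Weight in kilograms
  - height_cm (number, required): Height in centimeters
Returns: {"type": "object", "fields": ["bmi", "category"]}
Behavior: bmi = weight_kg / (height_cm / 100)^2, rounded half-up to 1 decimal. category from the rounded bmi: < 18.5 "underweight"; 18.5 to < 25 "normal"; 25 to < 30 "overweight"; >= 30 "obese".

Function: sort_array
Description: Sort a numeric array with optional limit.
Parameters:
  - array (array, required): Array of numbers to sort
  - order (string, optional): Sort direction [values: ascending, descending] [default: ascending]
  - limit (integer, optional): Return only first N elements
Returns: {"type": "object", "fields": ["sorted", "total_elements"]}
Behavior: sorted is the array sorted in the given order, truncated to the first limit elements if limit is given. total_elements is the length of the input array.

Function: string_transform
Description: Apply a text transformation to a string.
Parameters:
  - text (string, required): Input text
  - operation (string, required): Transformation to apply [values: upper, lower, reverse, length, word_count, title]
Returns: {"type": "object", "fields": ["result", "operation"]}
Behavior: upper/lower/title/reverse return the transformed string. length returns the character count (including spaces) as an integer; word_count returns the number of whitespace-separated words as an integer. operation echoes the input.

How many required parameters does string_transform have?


Parameters of string_transform: text (required), operation (required)
Required count:
2


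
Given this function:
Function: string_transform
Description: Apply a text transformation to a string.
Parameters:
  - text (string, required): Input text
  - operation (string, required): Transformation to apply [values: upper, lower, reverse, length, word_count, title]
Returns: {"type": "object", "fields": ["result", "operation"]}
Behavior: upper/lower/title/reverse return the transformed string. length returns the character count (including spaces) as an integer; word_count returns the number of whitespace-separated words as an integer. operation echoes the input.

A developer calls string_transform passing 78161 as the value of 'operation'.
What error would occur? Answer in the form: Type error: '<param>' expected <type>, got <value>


Spec: 'operation' is declared as string; 78161 is an integer.
Type error: 'operation' expected string, got 78161


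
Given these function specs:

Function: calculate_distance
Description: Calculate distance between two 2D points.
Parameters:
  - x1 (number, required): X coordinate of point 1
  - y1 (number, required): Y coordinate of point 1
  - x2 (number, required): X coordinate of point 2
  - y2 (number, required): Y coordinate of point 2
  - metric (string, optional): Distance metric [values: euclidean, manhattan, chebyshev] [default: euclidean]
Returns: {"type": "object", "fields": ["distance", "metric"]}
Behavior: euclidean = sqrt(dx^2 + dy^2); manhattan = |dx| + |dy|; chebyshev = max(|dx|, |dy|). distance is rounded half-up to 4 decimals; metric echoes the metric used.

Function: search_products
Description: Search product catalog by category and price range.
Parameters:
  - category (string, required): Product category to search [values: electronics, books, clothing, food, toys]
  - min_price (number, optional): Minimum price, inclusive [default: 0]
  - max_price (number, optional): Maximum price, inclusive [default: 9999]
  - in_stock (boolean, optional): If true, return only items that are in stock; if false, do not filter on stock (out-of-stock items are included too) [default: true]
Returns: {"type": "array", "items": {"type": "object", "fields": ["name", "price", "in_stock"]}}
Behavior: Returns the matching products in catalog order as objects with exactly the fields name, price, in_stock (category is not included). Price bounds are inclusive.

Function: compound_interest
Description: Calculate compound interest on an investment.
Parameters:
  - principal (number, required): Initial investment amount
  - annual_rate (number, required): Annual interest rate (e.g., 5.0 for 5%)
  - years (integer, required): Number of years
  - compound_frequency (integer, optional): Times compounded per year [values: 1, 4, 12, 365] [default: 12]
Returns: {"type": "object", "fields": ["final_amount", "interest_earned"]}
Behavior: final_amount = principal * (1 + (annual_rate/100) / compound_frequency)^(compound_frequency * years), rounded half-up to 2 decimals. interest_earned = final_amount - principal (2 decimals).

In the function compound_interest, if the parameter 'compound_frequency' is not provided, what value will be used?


The compound_interest spec declares:
  - compound_frequency (integer, optional): Times compounded per year [values: 1, 4, 12, 365] [default: 12]
Default:
12


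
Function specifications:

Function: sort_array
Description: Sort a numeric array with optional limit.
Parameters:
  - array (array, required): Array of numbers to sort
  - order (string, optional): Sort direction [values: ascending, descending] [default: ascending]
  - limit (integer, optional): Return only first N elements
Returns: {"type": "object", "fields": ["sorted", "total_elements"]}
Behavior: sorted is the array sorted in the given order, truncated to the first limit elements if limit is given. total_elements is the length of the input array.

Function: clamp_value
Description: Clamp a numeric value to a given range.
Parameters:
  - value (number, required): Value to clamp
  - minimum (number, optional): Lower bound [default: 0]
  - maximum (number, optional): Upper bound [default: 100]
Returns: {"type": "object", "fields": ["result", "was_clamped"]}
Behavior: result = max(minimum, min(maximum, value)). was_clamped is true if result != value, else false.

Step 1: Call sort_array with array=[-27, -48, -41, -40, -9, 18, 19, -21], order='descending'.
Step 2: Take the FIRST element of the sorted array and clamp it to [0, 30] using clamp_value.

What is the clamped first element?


Step 1: sort_array(order=descending)
  sorted: [19, 18, -9, -21, -27, -40, -41, -48]
  -> first element = 19
Step 2: clamp_value(value=19, minimum=0, maximum=30)
  result = max(0, min(30, 19)) = max(0, 19) = 19
  was_clamped = (19 != 19) = false
  -> result = 19
19


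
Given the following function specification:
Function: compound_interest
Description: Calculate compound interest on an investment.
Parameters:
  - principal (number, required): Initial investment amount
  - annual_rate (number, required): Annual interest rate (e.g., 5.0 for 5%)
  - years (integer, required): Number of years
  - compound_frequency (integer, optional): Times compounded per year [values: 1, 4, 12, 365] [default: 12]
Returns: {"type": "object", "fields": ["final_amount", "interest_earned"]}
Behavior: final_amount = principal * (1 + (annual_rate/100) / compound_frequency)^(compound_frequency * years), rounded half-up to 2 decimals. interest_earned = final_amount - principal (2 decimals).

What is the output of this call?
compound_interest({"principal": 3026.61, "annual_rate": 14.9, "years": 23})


Defaults applied: compound_frequency=12
rate per period = 14.9/100/12 = 0.012416666667 (keep full precision); periods = 12 * 23 = 276
(1 + 0.012416666667)^276 = 30.14136664
final_amount = 3026.61 * 30.14136664 = 91226.161697 -> 91226.16
interest_earned = 91226.16 - 3026.61 = 88199.55
Output:
{"final_amount": 91226.16, "interest_earned": 88199.55}


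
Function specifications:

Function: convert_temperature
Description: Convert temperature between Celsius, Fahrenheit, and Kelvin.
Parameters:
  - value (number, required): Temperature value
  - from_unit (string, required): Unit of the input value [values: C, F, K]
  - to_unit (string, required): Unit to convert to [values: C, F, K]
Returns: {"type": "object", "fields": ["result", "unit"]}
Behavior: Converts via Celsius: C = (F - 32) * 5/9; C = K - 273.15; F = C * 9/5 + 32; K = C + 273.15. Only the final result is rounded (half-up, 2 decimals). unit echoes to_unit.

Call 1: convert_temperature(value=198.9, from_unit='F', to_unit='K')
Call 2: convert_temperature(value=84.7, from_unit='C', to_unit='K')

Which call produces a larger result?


Call 1:
  To C: (198.9 - 32) * 5/9 = 92.722222
  To K: 92.722222 + 273.15 = 365.872222
  Round to 2 decimals: 365.87
  -> 365.87 K
Call 2:
  Input already in C: 84.7
  To K: 84.7 + 273.15 = 357.85
  Round to 2 decimals: 357.85
  -> 357.85 K
Call 1 (365.87 K)


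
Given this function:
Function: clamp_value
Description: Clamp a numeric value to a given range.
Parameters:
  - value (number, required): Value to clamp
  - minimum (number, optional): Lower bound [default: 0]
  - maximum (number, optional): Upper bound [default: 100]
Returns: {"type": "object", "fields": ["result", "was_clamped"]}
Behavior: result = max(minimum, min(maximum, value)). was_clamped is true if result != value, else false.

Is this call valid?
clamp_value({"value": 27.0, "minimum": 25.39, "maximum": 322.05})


Checking all required parameters present and types match... All valid.
Valid


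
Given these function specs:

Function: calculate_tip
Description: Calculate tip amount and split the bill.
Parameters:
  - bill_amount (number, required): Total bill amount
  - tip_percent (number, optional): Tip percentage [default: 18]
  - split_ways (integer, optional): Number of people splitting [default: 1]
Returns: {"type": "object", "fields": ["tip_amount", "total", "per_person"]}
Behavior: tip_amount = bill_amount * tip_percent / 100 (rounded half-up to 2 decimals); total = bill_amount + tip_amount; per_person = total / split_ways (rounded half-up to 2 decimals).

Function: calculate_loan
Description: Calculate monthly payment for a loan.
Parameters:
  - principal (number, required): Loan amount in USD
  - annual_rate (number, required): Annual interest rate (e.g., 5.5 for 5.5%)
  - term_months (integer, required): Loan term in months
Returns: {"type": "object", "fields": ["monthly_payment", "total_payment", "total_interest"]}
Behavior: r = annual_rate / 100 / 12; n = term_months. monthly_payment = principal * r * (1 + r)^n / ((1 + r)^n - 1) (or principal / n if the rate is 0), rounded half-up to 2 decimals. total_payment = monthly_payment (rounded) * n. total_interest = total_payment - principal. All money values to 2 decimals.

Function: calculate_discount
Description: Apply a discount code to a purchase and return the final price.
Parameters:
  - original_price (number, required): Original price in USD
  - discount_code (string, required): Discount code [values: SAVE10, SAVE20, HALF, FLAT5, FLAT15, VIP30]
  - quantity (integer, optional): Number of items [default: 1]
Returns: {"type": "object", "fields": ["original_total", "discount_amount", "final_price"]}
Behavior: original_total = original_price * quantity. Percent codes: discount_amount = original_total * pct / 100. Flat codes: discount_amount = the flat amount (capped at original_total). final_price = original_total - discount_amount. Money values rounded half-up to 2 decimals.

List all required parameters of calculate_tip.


Parameters of calculate_tip and their required/optional flag:
  bill_amount: required
  tip_percent: optional
  split_ways: optional
bill_amount


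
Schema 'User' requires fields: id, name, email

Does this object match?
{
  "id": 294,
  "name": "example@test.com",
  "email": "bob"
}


Checking required fields... All present.
Valid - all required fields present


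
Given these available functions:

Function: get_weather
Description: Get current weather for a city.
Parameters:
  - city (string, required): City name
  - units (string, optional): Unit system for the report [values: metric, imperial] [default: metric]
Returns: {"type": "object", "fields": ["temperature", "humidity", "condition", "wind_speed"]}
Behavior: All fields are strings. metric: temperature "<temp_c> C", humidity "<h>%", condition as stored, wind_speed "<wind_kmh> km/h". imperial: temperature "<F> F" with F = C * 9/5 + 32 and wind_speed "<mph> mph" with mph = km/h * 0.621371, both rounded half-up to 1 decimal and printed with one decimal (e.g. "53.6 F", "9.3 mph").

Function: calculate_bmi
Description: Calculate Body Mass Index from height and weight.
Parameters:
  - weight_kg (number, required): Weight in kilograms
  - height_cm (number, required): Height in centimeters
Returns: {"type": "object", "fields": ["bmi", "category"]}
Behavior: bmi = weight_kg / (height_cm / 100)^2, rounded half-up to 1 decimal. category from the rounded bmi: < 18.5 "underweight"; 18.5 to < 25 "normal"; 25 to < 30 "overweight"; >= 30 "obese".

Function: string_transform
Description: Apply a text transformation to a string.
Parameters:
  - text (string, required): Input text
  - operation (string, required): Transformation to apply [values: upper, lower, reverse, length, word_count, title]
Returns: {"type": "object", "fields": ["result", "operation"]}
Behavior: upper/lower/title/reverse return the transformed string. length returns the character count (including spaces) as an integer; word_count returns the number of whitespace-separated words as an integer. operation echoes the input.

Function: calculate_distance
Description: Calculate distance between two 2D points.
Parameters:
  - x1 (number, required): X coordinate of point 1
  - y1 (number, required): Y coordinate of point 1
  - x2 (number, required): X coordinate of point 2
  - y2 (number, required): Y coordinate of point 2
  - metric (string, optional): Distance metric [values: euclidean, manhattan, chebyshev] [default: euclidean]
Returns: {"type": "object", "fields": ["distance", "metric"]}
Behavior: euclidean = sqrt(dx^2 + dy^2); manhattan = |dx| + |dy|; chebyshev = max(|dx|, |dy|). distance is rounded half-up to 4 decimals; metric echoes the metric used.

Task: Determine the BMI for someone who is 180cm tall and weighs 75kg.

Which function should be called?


The task needs a function whose description is: Calculate Body Mass Index from height and weight.
calculate_bmi


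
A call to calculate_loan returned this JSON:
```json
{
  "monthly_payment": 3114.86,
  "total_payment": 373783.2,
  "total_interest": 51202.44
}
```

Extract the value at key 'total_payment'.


373783.2


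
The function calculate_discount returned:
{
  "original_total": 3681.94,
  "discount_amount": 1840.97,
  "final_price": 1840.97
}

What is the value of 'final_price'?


1840.97


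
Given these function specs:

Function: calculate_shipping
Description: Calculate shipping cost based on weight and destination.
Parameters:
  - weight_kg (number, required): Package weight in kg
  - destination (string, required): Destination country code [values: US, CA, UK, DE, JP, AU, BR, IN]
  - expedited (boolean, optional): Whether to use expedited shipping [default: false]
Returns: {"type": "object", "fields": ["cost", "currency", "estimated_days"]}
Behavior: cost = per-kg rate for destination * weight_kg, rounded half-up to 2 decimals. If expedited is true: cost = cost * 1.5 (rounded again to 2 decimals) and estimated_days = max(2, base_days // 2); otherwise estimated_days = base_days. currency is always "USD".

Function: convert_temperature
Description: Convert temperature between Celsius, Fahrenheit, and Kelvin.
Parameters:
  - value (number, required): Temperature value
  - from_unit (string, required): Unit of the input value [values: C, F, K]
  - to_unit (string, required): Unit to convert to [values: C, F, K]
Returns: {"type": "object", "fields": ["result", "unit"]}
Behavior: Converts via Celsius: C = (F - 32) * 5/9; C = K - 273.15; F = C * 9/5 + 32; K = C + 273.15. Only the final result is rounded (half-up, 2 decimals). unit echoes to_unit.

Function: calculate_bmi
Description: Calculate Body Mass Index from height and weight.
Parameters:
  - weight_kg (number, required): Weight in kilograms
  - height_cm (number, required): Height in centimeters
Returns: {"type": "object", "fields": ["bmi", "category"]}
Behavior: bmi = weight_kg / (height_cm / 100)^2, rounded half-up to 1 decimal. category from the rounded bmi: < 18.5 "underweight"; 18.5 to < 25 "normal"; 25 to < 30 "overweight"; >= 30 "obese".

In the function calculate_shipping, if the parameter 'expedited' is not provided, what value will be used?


The calculate_shipping spec declares:
  - expedited (boolean, optional): Whether to use expedited shipping [default: false]
Default:
false


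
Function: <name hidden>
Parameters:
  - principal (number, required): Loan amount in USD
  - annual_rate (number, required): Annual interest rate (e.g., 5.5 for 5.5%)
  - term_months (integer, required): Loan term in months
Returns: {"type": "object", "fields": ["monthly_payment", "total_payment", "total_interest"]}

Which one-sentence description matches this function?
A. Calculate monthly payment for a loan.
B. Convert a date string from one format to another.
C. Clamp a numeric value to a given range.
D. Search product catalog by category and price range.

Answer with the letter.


Parameters principal, annual_rate, term_months and return ["monthly_payment", "total_payment", "total_interest"] fit: Calculate monthly payment for a loan.
A


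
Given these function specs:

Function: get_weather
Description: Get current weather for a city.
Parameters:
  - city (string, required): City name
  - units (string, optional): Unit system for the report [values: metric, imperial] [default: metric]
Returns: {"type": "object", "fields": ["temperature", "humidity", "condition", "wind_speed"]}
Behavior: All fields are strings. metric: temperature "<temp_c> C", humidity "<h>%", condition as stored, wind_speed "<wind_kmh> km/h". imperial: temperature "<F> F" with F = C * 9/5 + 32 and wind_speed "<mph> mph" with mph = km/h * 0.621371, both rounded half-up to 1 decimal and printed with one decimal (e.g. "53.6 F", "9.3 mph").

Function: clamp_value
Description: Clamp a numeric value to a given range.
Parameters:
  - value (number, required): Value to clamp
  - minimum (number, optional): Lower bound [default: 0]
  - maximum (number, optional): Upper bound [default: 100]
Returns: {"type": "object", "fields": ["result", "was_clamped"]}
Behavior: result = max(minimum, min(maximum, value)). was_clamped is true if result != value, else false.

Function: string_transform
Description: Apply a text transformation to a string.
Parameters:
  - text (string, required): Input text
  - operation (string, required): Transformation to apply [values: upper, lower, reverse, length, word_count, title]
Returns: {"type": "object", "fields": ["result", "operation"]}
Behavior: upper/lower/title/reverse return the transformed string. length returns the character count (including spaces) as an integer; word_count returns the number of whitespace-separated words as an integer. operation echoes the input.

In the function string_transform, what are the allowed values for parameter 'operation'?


The string_transform spec declares:
  - operation (string, required): Transformation to apply [values: upper, lower, reverse, length, word_count, title]
Allowed values:
upper, lower, reverse, length, word_count, title


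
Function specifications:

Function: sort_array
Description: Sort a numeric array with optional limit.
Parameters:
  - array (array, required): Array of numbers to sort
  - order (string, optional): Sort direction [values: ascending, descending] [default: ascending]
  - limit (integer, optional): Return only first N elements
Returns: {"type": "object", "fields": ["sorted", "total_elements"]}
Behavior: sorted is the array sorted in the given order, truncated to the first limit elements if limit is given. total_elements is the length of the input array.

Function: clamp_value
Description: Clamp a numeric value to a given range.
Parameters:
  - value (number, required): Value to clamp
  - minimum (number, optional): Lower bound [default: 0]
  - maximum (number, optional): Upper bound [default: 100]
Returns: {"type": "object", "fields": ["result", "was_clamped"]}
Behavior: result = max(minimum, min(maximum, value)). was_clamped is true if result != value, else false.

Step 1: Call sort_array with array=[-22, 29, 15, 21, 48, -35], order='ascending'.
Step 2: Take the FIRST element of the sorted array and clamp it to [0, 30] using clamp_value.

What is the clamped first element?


Step 1: sort_array(order=ascending)
  sorted: [-35, -22, 15, 21, 29, 48]
  -> first element = -35
Step 2: clamp_value(value=-35, minimum=0, maximum=30)
  result = max(0, min(30, -35)) = max(0, -35) = 0
  was_clamped = (0 != -35) = true
  -> result = 0
0


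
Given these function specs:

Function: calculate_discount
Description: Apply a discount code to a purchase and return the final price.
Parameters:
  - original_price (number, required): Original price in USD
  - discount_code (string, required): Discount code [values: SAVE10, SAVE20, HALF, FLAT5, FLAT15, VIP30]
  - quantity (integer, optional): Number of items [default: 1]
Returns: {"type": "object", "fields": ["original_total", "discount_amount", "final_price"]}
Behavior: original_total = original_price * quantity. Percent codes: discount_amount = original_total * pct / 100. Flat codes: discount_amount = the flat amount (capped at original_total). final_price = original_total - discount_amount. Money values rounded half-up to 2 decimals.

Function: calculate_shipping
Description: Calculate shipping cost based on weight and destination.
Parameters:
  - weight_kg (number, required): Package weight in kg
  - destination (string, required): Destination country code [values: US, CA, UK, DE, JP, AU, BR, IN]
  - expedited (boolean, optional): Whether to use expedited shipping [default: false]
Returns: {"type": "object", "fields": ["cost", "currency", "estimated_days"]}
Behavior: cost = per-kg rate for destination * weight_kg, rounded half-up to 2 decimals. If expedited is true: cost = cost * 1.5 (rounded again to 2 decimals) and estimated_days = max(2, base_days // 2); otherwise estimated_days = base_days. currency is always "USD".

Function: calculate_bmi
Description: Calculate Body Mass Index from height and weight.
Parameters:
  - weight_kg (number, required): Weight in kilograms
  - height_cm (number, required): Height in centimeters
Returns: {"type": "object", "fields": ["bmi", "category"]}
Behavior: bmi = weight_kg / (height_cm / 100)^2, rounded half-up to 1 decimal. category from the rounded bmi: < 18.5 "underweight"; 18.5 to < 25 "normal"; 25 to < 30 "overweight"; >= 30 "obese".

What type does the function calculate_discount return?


The calculate_discount spec declares Returns: {"type": "object", "fields": ["original_total", "discount_amount", "final_price"]}
Type:
object


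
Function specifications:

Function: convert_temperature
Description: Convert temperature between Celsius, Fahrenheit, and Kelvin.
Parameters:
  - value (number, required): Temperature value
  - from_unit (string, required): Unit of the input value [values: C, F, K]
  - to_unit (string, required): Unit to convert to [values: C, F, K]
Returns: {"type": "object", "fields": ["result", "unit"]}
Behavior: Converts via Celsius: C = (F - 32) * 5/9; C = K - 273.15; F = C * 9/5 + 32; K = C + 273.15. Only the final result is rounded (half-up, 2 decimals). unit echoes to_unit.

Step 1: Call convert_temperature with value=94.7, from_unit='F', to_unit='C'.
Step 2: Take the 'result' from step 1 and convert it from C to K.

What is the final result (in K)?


Step 1: convert_temperature(value=94.7, from_unit=F, to_unit=C)
  To C: (94.7 - 32) * 5/9 = 34.833333
  Target is C: 34.833333
  Round to 2 decimals: 34.83
  -> result = 34.83 C
Step 2: convert_temperature(value=34.83, from_unit=C, to_unit=K)
  Input already in C: 34.83
  To K: 34.83 + 273.15 = 307.98
  Round to 2 decimals: 307.98
  -> result = 307.98 K
307.98 K


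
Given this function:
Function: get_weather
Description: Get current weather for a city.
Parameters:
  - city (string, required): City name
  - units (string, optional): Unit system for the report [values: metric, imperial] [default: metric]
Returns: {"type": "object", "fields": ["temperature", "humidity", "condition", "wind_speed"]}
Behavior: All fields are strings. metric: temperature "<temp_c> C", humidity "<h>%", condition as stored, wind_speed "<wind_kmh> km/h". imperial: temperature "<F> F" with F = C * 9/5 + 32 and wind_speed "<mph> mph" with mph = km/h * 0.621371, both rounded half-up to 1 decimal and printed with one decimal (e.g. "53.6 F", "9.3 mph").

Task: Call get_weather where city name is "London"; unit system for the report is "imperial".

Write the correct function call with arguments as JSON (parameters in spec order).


Mapping each described value to its parameter name:
  'City name' -> city = "London"
  'Unit system for the report' -> units = "imperial"
get_weather({"city": "London", "units": "imperial"})


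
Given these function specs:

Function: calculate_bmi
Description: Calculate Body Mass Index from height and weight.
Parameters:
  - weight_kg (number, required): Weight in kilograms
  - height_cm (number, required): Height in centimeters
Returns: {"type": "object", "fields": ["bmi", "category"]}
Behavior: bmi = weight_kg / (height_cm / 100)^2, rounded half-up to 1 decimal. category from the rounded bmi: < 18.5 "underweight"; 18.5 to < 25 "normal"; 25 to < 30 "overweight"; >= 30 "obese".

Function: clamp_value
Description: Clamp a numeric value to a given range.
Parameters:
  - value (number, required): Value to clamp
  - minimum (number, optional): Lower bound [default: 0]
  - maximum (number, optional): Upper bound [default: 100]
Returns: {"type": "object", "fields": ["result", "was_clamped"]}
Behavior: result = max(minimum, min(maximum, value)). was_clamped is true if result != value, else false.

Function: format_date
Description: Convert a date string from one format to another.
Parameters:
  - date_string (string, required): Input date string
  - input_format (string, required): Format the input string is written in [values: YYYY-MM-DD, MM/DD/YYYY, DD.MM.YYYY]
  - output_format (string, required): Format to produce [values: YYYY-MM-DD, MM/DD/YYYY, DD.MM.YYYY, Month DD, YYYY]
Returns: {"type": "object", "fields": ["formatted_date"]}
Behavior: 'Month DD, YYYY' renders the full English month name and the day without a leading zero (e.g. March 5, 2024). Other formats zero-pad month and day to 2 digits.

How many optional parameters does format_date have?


Parameters of format_date: date_string (required), input_format (required), output_format (required)
Optional count:
0


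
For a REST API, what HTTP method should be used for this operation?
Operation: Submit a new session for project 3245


GET = read, POST = create, PUT = update/replace, DELETE = remove
This operation is a create.
POST


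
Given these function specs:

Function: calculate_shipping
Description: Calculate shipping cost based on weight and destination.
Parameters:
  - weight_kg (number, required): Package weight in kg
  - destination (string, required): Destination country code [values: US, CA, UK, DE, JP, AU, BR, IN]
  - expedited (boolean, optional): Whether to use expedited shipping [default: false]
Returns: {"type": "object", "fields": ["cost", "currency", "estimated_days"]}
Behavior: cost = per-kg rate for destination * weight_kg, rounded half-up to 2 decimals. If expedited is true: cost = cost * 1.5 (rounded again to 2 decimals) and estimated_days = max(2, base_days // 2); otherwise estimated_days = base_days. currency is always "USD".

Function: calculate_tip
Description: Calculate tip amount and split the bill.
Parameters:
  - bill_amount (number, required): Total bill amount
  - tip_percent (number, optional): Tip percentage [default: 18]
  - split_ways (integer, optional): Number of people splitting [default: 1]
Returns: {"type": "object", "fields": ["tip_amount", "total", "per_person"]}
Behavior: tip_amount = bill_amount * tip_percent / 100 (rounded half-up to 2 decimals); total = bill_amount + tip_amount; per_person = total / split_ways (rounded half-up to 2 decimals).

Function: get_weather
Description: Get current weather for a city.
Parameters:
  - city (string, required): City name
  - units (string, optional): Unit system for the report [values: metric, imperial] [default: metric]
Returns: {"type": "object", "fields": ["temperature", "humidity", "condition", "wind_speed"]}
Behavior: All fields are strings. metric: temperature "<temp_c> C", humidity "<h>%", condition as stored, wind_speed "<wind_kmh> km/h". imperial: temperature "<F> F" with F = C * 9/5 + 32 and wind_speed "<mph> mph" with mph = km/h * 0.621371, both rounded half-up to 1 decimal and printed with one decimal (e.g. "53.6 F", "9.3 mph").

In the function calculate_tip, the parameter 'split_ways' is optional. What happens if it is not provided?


The calculate_tip spec declares:
  - split_ways (integer, optional): Number of people splitting [default: 1]
It defaults to 1


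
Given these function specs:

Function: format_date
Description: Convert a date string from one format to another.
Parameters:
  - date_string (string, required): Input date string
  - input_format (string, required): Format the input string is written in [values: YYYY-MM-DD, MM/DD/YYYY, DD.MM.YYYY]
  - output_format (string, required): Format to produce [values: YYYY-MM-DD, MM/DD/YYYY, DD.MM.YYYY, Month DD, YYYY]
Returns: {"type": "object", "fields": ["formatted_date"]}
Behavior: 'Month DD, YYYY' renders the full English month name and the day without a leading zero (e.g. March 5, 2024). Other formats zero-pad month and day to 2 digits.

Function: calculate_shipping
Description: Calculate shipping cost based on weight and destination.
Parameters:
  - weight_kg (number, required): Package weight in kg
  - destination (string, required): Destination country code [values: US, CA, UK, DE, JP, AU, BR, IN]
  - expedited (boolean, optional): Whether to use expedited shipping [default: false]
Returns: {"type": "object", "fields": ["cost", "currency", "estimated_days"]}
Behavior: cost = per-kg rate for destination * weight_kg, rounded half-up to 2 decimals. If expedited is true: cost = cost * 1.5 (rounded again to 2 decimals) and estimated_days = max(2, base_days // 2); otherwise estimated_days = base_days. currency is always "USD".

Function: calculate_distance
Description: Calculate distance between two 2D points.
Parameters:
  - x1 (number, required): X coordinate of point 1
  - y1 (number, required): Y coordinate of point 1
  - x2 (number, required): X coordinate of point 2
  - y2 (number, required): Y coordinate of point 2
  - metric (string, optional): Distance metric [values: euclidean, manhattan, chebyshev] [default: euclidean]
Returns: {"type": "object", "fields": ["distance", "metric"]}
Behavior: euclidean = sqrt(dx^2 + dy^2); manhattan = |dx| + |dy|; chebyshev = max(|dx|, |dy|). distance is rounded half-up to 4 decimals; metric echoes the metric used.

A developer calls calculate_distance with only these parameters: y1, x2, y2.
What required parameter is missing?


Required parameters: x1, y1, x2, y2
Provided: y1, x2, y2
Missing: x1
x1


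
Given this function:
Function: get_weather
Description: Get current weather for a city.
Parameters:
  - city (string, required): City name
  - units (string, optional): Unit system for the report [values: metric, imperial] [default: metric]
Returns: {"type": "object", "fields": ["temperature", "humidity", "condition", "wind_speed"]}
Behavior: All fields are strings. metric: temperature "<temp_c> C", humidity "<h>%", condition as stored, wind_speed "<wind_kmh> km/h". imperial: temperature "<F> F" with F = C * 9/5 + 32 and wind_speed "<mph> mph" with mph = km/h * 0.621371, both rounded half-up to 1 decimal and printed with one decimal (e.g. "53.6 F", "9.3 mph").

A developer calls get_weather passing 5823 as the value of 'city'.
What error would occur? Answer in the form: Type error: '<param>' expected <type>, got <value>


Spec: 'city' is declared as string; 5823 is an integer.
Type error: 'city' expected string, got 5823


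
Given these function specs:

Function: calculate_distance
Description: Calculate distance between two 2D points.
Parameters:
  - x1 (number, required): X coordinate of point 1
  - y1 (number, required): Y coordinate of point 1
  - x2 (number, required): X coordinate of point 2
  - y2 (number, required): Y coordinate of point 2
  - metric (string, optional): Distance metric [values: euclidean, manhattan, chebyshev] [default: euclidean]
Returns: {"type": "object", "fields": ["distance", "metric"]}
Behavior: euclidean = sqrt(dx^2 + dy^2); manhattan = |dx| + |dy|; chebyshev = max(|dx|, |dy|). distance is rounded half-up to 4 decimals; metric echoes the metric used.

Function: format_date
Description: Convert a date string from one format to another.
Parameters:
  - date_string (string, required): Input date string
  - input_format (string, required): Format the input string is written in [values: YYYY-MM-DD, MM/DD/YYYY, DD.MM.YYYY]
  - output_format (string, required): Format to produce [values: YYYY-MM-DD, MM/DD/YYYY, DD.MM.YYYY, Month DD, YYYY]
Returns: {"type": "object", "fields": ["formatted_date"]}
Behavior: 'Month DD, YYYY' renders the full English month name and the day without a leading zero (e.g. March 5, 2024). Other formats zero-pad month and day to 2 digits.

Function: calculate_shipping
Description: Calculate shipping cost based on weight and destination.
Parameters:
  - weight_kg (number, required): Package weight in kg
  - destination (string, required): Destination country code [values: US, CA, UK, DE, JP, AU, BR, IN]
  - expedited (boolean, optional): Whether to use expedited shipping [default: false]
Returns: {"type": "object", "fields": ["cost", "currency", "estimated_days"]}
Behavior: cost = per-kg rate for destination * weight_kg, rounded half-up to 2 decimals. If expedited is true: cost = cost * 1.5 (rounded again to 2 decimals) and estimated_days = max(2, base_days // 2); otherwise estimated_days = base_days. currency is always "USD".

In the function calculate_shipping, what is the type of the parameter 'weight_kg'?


The calculate_shipping spec declares:
  - weight_kg (number, required): Package weight in kg
Type:
number
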